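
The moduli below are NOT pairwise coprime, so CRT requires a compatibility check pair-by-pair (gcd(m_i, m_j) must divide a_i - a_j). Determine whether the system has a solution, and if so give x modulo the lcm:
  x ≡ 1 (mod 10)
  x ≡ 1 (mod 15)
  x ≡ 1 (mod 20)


Moduli 10, 15, 20 are not pairwise coprime, so CRT works modulo lcm(m_i) when all pairwise compatibility conditions hold.
Pairwise compatibility: gcd(m_i, m_j) must divide a_i - a_j for every pair.
Merge one congruence at a time:
  Start: x ≡ 1 (mod 10).
  Combine with x ≡ 1 (mod 15): gcd(10, 15) = 5; 1 - 1 = 0, which IS divisible by 5, so compatible.
    Write x = 1 + 10·t and substitute into x ≡ 1 (mod 15): 10·t ≡ 1 − 1 = 0 (mod 15).
    Divide the congruence (and modulus) by g = 5: 2·t ≡ 0 (mod 3).
    The inverse of 2 mod 3 is 2 (since 2·2 = 4 = 1·3 + 1), so t ≡ 2·0 = 0 ≡ 0 (mod 3).
    Then x = 1 + 10·0 = 1, valid modulo lcm(10, 15) = 30: x ≡ 1 (mod 30).
  Combine with x ≡ 1 (mod 20): gcd(30, 20) = 10; 1 - 1 = 0, which IS divisible by 10, so compatible.
    Write x = 1 + 30·t and substitute into x ≡ 1 (mod 20): 30·t ≡ 1 − 1 = 0 (mod 20).
    Divide the congruence (and modulus) by g = 10: 3·t ≡ 0 (mod 2).
    Reduce coefficients mod 2: 1·t ≡ 0 (mod 2).
    So t ≡ 0 (mod 2).
    Then x = 1 + 30·0 = 1, valid modulo lcm(30, 20) = 60: x ≡ 1 (mod 60).
Verify: 1 mod 10 = 1, 1 mod 15 = 1, 1 mod 20 = 1.

x ≡ 1 (mod 60).


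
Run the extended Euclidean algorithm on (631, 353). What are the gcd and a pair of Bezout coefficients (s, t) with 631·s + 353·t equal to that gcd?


Euclidean algorithm on (631, 353) — divide until remainder is 0:
  631 = 1 · 353 + 278
  353 = 1 · 278 + 75
  278 = 3 · 75 + 53
  75 = 1 · 53 + 22
  53 = 2 · 22 + 9
  22 = 2 · 9 + 4
  9 = 2 · 4 + 1
  4 = 4 · 1 + 0
gcd(631, 353) = 1.
Track Bezout coefficients alongside the remainders: start with r₀ = 631 = a·1 + b·0 (s = 1, t = 0) and r₁ = 353 = a·0 + b·1 (s = 0, t = 1); each new remainder r_{k+1} = r_{k-1} − q_k·r_k inherits s_{k+1} = s_{k-1} − q_k·s_k, t_{k+1} = t_{k-1} − q_k·t_k, so r_k = a·s_k + b·t_k at every step:
  q = 1: r = 278, s = 1 − 1·0 = 1, t = 0 − 1·1 = -1  (check: 631·1 + 353·(-1) = 278)
  q = 1: r = 75, s = 0 − 1·1 = -1, t = 1 − 1·(-1) = 2  (check: 631·(-1) + 353·2 = 75)
  q = 3: r = 53, s = 1 − 3·(-1) = 4, t = -1 − 3·2 = -7  (check: 631·4 + 353·(-7) = 53)
  q = 1: r = 22, s = -1 − 1·4 = -5, t = 2 − 1·(-7) = 9  (check: 631·(-5) + 353·9 = 22)
  q = 2: r = 9, s = 4 − 2·(-5) = 14, t = -7 − 2·9 = -25  (check: 631·14 + 353·(-25) = 9)
  q = 2: r = 4, s = -5 − 2·14 = -33, t = 9 − 2·(-25) = 59  (check: 631·(-33) + 353·59 = 4)
  q = 2: r = 1, s = 14 − 2·(-33) = 80, t = -25 − 2·59 = -143  (check: 631·80 + 353·(-143) = 1)
The row with r = 1 (the gcd) gives the Bezout coefficients s = 80, t = -143.
Result: 631 · (80) + 353 · (-143) = 1.

gcd(631, 353) = 1; s = 80, t = -143 (check: 631·80 + 353·(-143) = 1).


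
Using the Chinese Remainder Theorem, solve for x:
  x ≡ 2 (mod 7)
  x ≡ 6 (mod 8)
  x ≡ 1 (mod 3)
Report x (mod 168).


Moduli 7, 8, 3 are pairwise coprime; by CRT there is a unique solution modulo M = 7 · 8 · 3 = 168.
Solve pairwise, accumulating the modulus:
  Start with x ≡ 2 (mod 7).
  Combine with x ≡ 6 (mod 8): since gcd(7, 8) = 1, we get a unique residue mod 56.
    Write x = 2 + 7·t and substitute into x ≡ 6 (mod 8): 7·t ≡ 6 − 2 = 4 (mod 8).
    The inverse of 7 mod 8 is 7 (since 7·7 = 49 = 6·8 + 1), so t ≡ 7·4 = 28 ≡ 4 (mod 8).
    Then x = 2 + 7·4 = 30, valid modulo lcm(7, 8) = 56: x ≡ 30 (mod 56).
  Combine with x ≡ 1 (mod 3): since gcd(56, 3) = 1, we get a unique residue mod 168.
    Write x = 30 + 56·t and substitute into x ≡ 1 (mod 3): 56·t ≡ 1 − 30 = -29 (mod 3).
    Reduce coefficients mod 3: 2·t ≡ 1 (mod 3).
    The inverse of 2 mod 3 is 2 (since 2·2 = 4 = 1·3 + 1), so t ≡ 2·1 = 2 ≡ 2 (mod 3).
    Then x = 30 + 56·2 = 142, valid modulo lcm(56, 3) = 168: x ≡ 142 (mod 168).
Verify: 142 mod 7 = 2 ✓, 142 mod 8 = 6 ✓, 142 mod 3 = 1 ✓.

x ≡ 142 (mod 168).


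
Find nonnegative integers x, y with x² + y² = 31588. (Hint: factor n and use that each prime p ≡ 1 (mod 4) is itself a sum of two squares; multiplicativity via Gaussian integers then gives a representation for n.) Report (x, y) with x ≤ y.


Step 1: Factor n = 31588 = 2^2 · 53 · 149.
Step 2: Check the mod-4 condition on each prime factor: 2 = 2 (special); 53 ≡ 1 (mod 4), exponent 1; 149 ≡ 1 (mod 4), exponent 1.
All primes ≡ 3 (mod 4) appear to even exponent (or don't appear), so by the two-squares theorem n IS expressible as a sum of two squares.
Step 3: Build a representation. Group n = k² · m with k = 2 and m = 53 · 149 = 7897 (a product of primes ≡ 1 (mod 4)); a representation of m scales to one of n via (k·x)² + (k·y)² = k²(x² + y²). Each prime p ≡ 1 (mod 4) is itself a sum of two squares; find a² by testing p − a² for a perfect square:
  53: 53 − 1² = 52, 53 − 2² = 49 = 7² ⇒ 53 = 2² + 7².
  149: 149 − 1² = 148, 149 − 2² = 145, 149 − 3² = 140, 149 − 4² = 133, 149 − 5² = 124, 149 − 6² = 113, 149 − 7² = 100 = 10² ⇒ 149 = 7² + 10².
  Combine using the Brahmagupta–Fibonacci identity (a² + b²)(c² + d²) = (ac − bd)² + (ad + bc)² = (ac + bd)² + (ad − bc)²:
  53 · 149 = 7897: from (2² + 7²)(7² + 10²), take (2·7 − 7·10, 2·10 + 7·7) = (14 − 70, 20 + 49) = (-56, 69); dropping signs (only squares matter) gives (56, 69); check 56² + 69² = 3136 + 4761 = 7897 ✓.
  Scale by k = 2: (2·56, 2·69) = (112, 138).
Step 4: Order so x ≤ y and verify: 112² + 138² = 12544 + 19044 = 31588 = n. ✓

n = 31588 = 112² + 138² (one valid representation with x ≤ y).


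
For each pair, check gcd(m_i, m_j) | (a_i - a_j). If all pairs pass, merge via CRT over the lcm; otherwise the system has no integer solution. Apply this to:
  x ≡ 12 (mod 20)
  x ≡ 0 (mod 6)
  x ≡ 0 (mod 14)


Moduli 20, 6, 14 are not pairwise coprime, so CRT works modulo lcm(m_i) when all pairwise compatibility conditions hold.
Pairwise compatibility: gcd(m_i, m_j) must divide a_i - a_j for every pair.
Merge one congruence at a time:
  Start: x ≡ 12 (mod 20).
  Combine with x ≡ 0 (mod 6): gcd(20, 6) = 2; 0 - 12 = -12, which IS divisible by 2, so compatible.
    Write x = 12 + 20·t and substitute into x ≡ 0 (mod 6): 20·t ≡ 0 − 12 = -12 (mod 6).
    Divide the congruence (and modulus) by g = 2: 10·t ≡ -6 (mod 3).
    Reduce coefficients mod 3: 1·t ≡ 0 (mod 3).
    So t ≡ 0 (mod 3).
    Then x = 12 + 20·0 = 12, valid modulo lcm(20, 6) = 60: x ≡ 12 (mod 60).
  Combine with x ≡ 0 (mod 14): gcd(60, 14) = 2; 0 - 12 = -12, which IS divisible by 2, so compatible.
    Write x = 12 + 60·t and substitute into x ≡ 0 (mod 14): 60·t ≡ 0 − 12 = -12 (mod 14).
    Divide the congruence (and modulus) by g = 2: 30·t ≡ -6 (mod 7).
    Reduce coefficients mod 7: 2·t ≡ 1 (mod 7).
    The inverse of 2 mod 7 is 4 (since 2·4 = 8 = 1·7 + 1), so t ≡ 4·1 = 4 ≡ 4 (mod 7).
    Then x = 12 + 60·4 = 252, valid modulo lcm(60, 14) = 420: x ≡ 252 (mod 420).
Verify: 252 mod 20 = 12, 252 mod 6 = 0, 252 mod 14 = 0.

x ≡ 252 (mod 420).


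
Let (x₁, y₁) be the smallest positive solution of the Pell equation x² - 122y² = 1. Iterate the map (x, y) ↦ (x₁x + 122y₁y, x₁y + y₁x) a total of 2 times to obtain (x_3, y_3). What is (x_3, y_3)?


Step 1: Find the fundamental solution (x₁, y₁) of x² - 122y² = 1.
  Expand √122 as a continued fraction. a₀ = ⌊√122⌋ = 11; iterate m_{k+1} = d_k·a_k − m_k, d_{k+1} = (122 − m_{k+1}²)/d_k, a_{k+1} = ⌊(a₀ + m_{k+1})/d_{k+1}⌋ (starting m₀ = 0, d₀ = 1), with convergents p_k = a_k·p_{k-1} + p_{k-2}, q_k = a_k·q_{k-1} + q_{k-2} (p₋₁ = 1, q₋₁ = 0):
  k = 0: a₀ = 11; p₀/q₀ = 11/1; p₀² − 122·q₀² = 121 − 122 = -1.
  k = 1: m = 11, d = 1, a = ⌊(11 + 11)/1⌋ = 22; p/q = (22·11 + 1)/(22·1 + 0) = 243/22; p² − 122·q² = 59049 − 59048 = 1.
  The first convergent with p² − 122·q² = 1 gives the fundamental solution (x₁, y₁) = (243, 22).
Step 2: Apply the recurrence (x_{n+1}, y_{n+1}) = (x₁x_n + 122y₁y_n, x₁y_n + y₁x_n) repeatedly.
  From (x_1, y_1) = (243, 22): x_2 = 243·243 + 122·22·22 = 118097; y_2 = 243·22 + 22·243 = 10692.
  From (x_2, y_2) = (118097, 10692): x_3 = 243·118097 + 122·22·10692 = 57394899; y_3 = 243·10692 + 22·118097 = 5196290.
Step 3: Verify x_3² - 122·y_3² = 3294174431220201 - 3294174431220200 = 1 (should be 1). ✓

(x_1, y_1) = (243, 22); (x_3, y_3) = (57394899, 5196290).


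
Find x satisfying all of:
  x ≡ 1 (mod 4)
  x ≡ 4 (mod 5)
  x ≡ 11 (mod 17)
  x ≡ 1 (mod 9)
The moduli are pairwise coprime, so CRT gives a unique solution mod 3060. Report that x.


Product of moduli M = 4 · 5 · 17 · 9 = 3060.
Merge one congruence at a time:
  Start: x ≡ 1 (mod 4).
  Combine with x ≡ 4 (mod 5); new modulus lcm = 20.
    Write x = 1 + 4·t and substitute into x ≡ 4 (mod 5): 4·t ≡ 4 − 1 = 3 (mod 5).
    The inverse of 4 mod 5 is 4 (since 4·4 = 16 = 3·5 + 1), so t ≡ 4·3 = 12 ≡ 2 (mod 5).
    Then x = 1 + 4·2 = 9, valid modulo lcm(4, 5) = 20: x ≡ 9 (mod 20).
  Combine with x ≡ 11 (mod 17); new modulus lcm = 340.
    Write x = 9 + 20·t and substitute into x ≡ 11 (mod 17): 20·t ≡ 11 − 9 = 2 (mod 17).
    Reduce coefficients mod 17: 3·t ≡ 2 (mod 17).
    The inverse of 3 mod 17 is 6 (since 3·6 = 18 = 1·17 + 1), so t ≡ 6·2 = 12 ≡ 12 (mod 17).
    Then x = 9 + 20·12 = 249, valid modulo lcm(20, 17) = 340: x ≡ 249 (mod 340).
  Combine with x ≡ 1 (mod 9); new modulus lcm = 3060.
    Write x = 249 + 340·t and substitute into x ≡ 1 (mod 9): 340·t ≡ 1 − 249 = -248 (mod 9).
    Reduce coefficients mod 9: 7·t ≡ 4 (mod 9).
    The inverse of 7 mod 9 is 4 (since 7·4 = 28 = 3·9 + 1), so t ≡ 4·4 = 16 ≡ 7 (mod 9).
    Then x = 249 + 340·7 = 2629, valid modulo lcm(340, 9) = 3060: x ≡ 2629 (mod 3060).
Verify against each original: 2629 mod 4 = 1, 2629 mod 5 = 4, 2629 mod 17 = 11, 2629 mod 9 = 1.

x ≡ 2629 (mod 3060).


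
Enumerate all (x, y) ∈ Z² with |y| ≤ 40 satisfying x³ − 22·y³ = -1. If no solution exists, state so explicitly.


The equation is x³ - 22y³ = -1. For fixed y, x³ = 22·y³ − 1, so a solution requires the RHS to be a perfect cube.
Strategy: iterate y from -40 to 40, compute RHS = 22·y³ − 1, and check whether it is a (positive or negative) perfect cube.
Check small values of y:
  y = 0: RHS = -1 = (-1)³ ⇒ x = -1 works.
  y = 1: RHS = 21 is not a perfect cube.
  y = -1: RHS = -23 is not a perfect cube.
  y = 2: RHS = 175 is not a perfect cube.
  y = -2: RHS = -177 is not a perfect cube.
  y = 3: RHS = 593 is not a perfect cube.
  y = -3: RHS = -595 is not a perfect cube.
Continuing the search up to |y| = 40 finds no further solutions beyond those listed.
Collected solutions: (-1, 0).

Solutions (with |y| ≤ 40): (-1, 0).


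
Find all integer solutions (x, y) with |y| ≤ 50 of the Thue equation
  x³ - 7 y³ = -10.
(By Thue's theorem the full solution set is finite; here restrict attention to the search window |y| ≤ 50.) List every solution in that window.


The equation is x³ - 7y³ = -10. For fixed y, x³ = 7·y³ − 10, so a solution requires the RHS to be a perfect cube.
Strategy: iterate y from -50 to 50, compute RHS = 7·y³ − 10, and check whether it is a (positive or negative) perfect cube.
Check small values of y:
  y = 0: RHS = -10 is not a perfect cube.
  y = 1: RHS = -3 is not a perfect cube.
  y = -1: RHS = -17 is not a perfect cube.
  y = 2: RHS = 46 is not a perfect cube.
  y = -2: RHS = -66 is not a perfect cube.
  y = 3: RHS = 179 is not a perfect cube.
  y = -3: RHS = -199 is not a perfect cube.
Continuing the search up to |y| = 50 finds no solutions either.
No (x, y) in the scanned range satisfies the equation.

No integer solutions with |y| ≤ 50.


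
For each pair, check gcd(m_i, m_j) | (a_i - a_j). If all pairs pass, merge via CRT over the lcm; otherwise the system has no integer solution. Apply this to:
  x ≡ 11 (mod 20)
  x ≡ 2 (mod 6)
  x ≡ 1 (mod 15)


Moduli 20, 6, 15 are not pairwise coprime, so CRT works modulo lcm(m_i) when all pairwise compatibility conditions hold.
Pairwise compatibility: gcd(m_i, m_j) must divide a_i - a_j for every pair.
Merge one congruence at a time:
  Start: x ≡ 11 (mod 20).
  Combine with x ≡ 2 (mod 6): gcd(20, 6) = 2, and 2 - 11 = -9 is NOT divisible by 2.
    ⇒ system is inconsistent (no integer solution).

No solution (the system is inconsistent).


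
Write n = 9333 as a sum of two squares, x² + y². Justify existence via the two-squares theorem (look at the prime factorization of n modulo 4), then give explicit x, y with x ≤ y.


Step 1: Factor n = 9333 = 3^2 · 17 · 61.
Step 2: Check the mod-4 condition on each prime factor: 3 ≡ 3 (mod 4), exponent 2 (must be even); 17 ≡ 1 (mod 4), exponent 1; 61 ≡ 1 (mod 4), exponent 1.
All primes ≡ 3 (mod 4) appear to even exponent (or don't appear), so by the two-squares theorem n IS expressible as a sum of two squares.
Step 3: Build a representation. Group n = k² · m with k = 3 and m = 17 · 61 = 1037 (a product of primes ≡ 1 (mod 4)); a representation of m scales to one of n via (k·x)² + (k·y)² = k²(x² + y²). Each prime p ≡ 1 (mod 4) is itself a sum of two squares; find a² by testing p − a² for a perfect square:
  17: 17 − 1² = 16 = 4² ⇒ 17 = 1² + 4².
  61: 61 − 1² = 60, 61 − 2² = 57, 61 − 3² = 52, 61 − 4² = 45, 61 − 5² = 36 = 6² ⇒ 61 = 5² + 6².
  Combine using the Brahmagupta–Fibonacci identity (a² + b²)(c² + d²) = (ac − bd)² + (ad + bc)² = (ac + bd)² + (ad − bc)²:
  17 · 61 = 1037: from (1² + 4²)(5² + 6²), take (1·5 − 4·6, 1·6 + 4·5) = (5 − 24, 6 + 20) = (-19, 26); dropping signs (only squares matter) gives (19, 26); check 19² + 26² = 361 + 676 = 1037 ✓.
  Scale by k = 3: (3·19, 3·26) = (57, 78).
Step 4: Order so x ≤ y and verify: 57² + 78² = 3249 + 6084 = 9333 = n. ✓

n = 9333 = 57² + 78² (one valid representation with x ≤ y).


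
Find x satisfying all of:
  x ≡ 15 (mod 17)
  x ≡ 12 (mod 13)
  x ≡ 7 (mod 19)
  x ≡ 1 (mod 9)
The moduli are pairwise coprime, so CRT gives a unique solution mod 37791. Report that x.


Product of moduli M = 17 · 13 · 19 · 9 = 37791.
Merge one congruence at a time:
  Start: x ≡ 15 (mod 17).
  Combine with x ≡ 12 (mod 13); new modulus lcm = 221.
    Write x = 15 + 17·t and substitute into x ≡ 12 (mod 13): 17·t ≡ 12 − 15 = -3 (mod 13).
    Reduce coefficients mod 13: 4·t ≡ 10 (mod 13).
    The inverse of 4 mod 13 is 10 (since 4·10 = 40 = 3·13 + 1), so t ≡ 10·10 = 100 ≡ 9 (mod 13).
    Then x = 15 + 17·9 = 168, valid modulo lcm(17, 13) = 221: x ≡ 168 (mod 221).
  Combine with x ≡ 7 (mod 19); new modulus lcm = 4199.
    Write x = 168 + 221·t and substitute into x ≡ 7 (mod 19): 221·t ≡ 7 − 168 = -161 (mod 19).
    Reduce coefficients mod 19: 12·t ≡ 10 (mod 19).
    The inverse of 12 mod 19 is 8 (since 12·8 = 96 = 5·19 + 1), so t ≡ 8·10 = 80 ≡ 4 (mod 19).
    Then x = 168 + 221·4 = 1052, valid modulo lcm(221, 19) = 4199: x ≡ 1052 (mod 4199).
  Combine with x ≡ 1 (mod 9); new modulus lcm = 37791.
    Write x = 1052 + 4199·t and substitute into x ≡ 1 (mod 9): 4199·t ≡ 1 − 1052 = -1051 (mod 9).
    Reduce coefficients mod 9: 5·t ≡ 2 (mod 9).
    The inverse of 5 mod 9 is 2 (since 5·2 = 10 = 1·9 + 1), so t ≡ 2·2 = 4 ≡ 4 (mod 9).
    Then x = 1052 + 4199·4 = 17848, valid modulo lcm(4199, 9) = 37791: x ≡ 17848 (mod 37791).
Verify against each original: 17848 mod 17 = 15, 17848 mod 13 = 12, 17848 mod 19 = 7, 17848 mod 9 = 1.

x ≡ 17848 (mod 37791).


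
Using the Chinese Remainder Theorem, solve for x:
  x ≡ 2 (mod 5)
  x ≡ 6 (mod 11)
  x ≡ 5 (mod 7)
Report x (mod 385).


Moduli 5, 11, 7 are pairwise coprime; by CRT there is a unique solution modulo M = 5 · 11 · 7 = 385.
Solve pairwise, accumulating the modulus:
  Start with x ≡ 2 (mod 5).
  Combine with x ≡ 6 (mod 11): since gcd(5, 11) = 1, we get a unique residue mod 55.
    Write x = 2 + 5·t and substitute into x ≡ 6 (mod 11): 5·t ≡ 6 − 2 = 4 (mod 11).
    The inverse of 5 mod 11 is 9 (since 5·9 = 45 = 4·11 + 1), so t ≡ 9·4 = 36 ≡ 3 (mod 11).
    Then x = 2 + 5·3 = 17, valid modulo lcm(5, 11) = 55: x ≡ 17 (mod 55).
  Combine with x ≡ 5 (mod 7): since gcd(55, 7) = 1, we get a unique residue mod 385.
    Write x = 17 + 55·t and substitute into x ≡ 5 (mod 7): 55·t ≡ 5 − 17 = -12 (mod 7).
    Reduce coefficients mod 7: 6·t ≡ 2 (mod 7).
    The inverse of 6 mod 7 is 6 (since 6·6 = 36 = 5·7 + 1), so t ≡ 6·2 = 12 ≡ 5 (mod 7).
    Then x = 17 + 55·5 = 292, valid modulo lcm(55, 7) = 385: x ≡ 292 (mod 385).
Verify: 292 mod 5 = 2 ✓, 292 mod 11 = 6 ✓, 292 mod 7 = 5 ✓.

x ≡ 292 (mod 385).


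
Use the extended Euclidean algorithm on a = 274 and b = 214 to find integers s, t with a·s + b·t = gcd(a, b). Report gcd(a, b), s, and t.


Euclidean algorithm on (274, 214) — divide until remainder is 0:
  274 = 1 · 214 + 60
  214 = 3 · 60 + 34
  60 = 1 · 34 + 26
  34 = 1 · 26 + 8
  26 = 3 · 8 + 2
  8 = 4 · 2 + 0
gcd(274, 214) = 2.
Track Bezout coefficients alongside the remainders: start with r₀ = 274 = a·1 + b·0 (s = 1, t = 0) and r₁ = 214 = a·0 + b·1 (s = 0, t = 1); each new remainder r_{k+1} = r_{k-1} − q_k·r_k inherits s_{k+1} = s_{k-1} − q_k·s_k, t_{k+1} = t_{k-1} − q_k·t_k, so r_k = a·s_k + b·t_k at every step:
  q = 1: r = 60, s = 1 − 1·0 = 1, t = 0 − 1·1 = -1  (check: 274·1 + 214·(-1) = 60)
  q = 3: r = 34, s = 0 − 3·1 = -3, t = 1 − 3·(-1) = 4  (check: 274·(-3) + 214·4 = 34)
  q = 1: r = 26, s = 1 − 1·(-3) = 4, t = -1 − 1·4 = -5  (check: 274·4 + 214·(-5) = 26)
  q = 1: r = 8, s = -3 − 1·4 = -7, t = 4 − 1·(-5) = 9  (check: 274·(-7) + 214·9 = 8)
  q = 3: r = 2, s = 4 − 3·(-7) = 25, t = -5 − 3·9 = -32  (check: 274·25 + 214·(-32) = 2)
The row with r = 2 (the gcd) gives the Bezout coefficients s = 25, t = -32.
Result: 274 · (25) + 214 · (-32) = 2.

gcd(274, 214) = 2; s = 25, t = -32 (check: 274·25 + 214·(-32) = 2).


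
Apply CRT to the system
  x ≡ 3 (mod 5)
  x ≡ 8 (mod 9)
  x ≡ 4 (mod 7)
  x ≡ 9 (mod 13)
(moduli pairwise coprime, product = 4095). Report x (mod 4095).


Product of moduli M = 5 · 9 · 7 · 13 = 4095.
Merge one congruence at a time:
  Start: x ≡ 3 (mod 5).
  Combine with x ≡ 8 (mod 9); new modulus lcm = 45.
    Write x = 3 + 5·t and substitute into x ≡ 8 (mod 9): 5·t ≡ 8 − 3 = 5 (mod 9).
    The inverse of 5 mod 9 is 2 (since 5·2 = 10 = 1·9 + 1), so t ≡ 2·5 = 10 ≡ 1 (mod 9).
    Then x = 3 + 5·1 = 8, valid modulo lcm(5, 9) = 45: x ≡ 8 (mod 45).
  Combine with x ≡ 4 (mod 7); new modulus lcm = 315.
    Write x = 8 + 45·t and substitute into x ≡ 4 (mod 7): 45·t ≡ 4 − 8 = -4 (mod 7).
    Reduce coefficients mod 7: 3·t ≡ 3 (mod 7).
    The inverse of 3 mod 7 is 5 (since 3·5 = 15 = 2·7 + 1), so t ≡ 5·3 = 15 ≡ 1 (mod 7).
    Then x = 8 + 45·1 = 53, valid modulo lcm(45, 7) = 315: x ≡ 53 (mod 315).
  Combine with x ≡ 9 (mod 13); new modulus lcm = 4095.
    Write x = 53 + 315·t and substitute into x ≡ 9 (mod 13): 315·t ≡ 9 − 53 = -44 (mod 13).
    Reduce coefficients mod 13: 3·t ≡ 8 (mod 13).
    The inverse of 3 mod 13 is 9 (since 3·9 = 27 = 2·13 + 1), so t ≡ 9·8 = 72 ≡ 7 (mod 13).
    Then x = 53 + 315·7 = 2258, valid modulo lcm(315, 13) = 4095: x ≡ 2258 (mod 4095).
Verify against each original: 2258 mod 5 = 3, 2258 mod 9 = 8, 2258 mod 7 = 4, 2258 mod 13 = 9.

x ≡ 2258 (mod 4095).


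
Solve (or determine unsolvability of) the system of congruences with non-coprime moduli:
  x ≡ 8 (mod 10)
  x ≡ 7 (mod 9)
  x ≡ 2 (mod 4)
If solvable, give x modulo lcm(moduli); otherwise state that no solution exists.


Moduli 10, 9, 4 are not pairwise coprime, so CRT works modulo lcm(m_i) when all pairwise compatibility conditions hold.
Pairwise compatibility: gcd(m_i, m_j) must divide a_i - a_j for every pair.
Merge one congruence at a time:
  Start: x ≡ 8 (mod 10).
  Combine with x ≡ 7 (mod 9): gcd(10, 9) = 1; 7 - 8 = -1, which IS divisible by 1, so compatible.
    Write x = 8 + 10·t and substitute into x ≡ 7 (mod 9): 10·t ≡ 7 − 8 = -1 (mod 9).
    Reduce coefficients mod 9: 1·t ≡ 8 (mod 9).
    So t ≡ 8 (mod 9).
    Then x = 8 + 10·8 = 88, valid modulo lcm(10, 9) = 90: x ≡ 88 (mod 90).
  Combine with x ≡ 2 (mod 4): gcd(90, 4) = 2; 2 - 88 = -86, which IS divisible by 2, so compatible.
    Write x = 88 + 90·t and substitute into x ≡ 2 (mod 4): 90·t ≡ 2 − 88 = -86 (mod 4).
    Divide the congruence (and modulus) by g = 2: 45·t ≡ -43 (mod 2).
    Reduce coefficients mod 2: 1·t ≡ 1 (mod 2).
    So t ≡ 1 (mod 2).
    Then x = 88 + 90·1 = 178, valid modulo lcm(90, 4) = 180: x ≡ 178 (mod 180).
Verify: 178 mod 10 = 8, 178 mod 9 = 7, 178 mod 4 = 2.

x ≡ 178 (mod 180).


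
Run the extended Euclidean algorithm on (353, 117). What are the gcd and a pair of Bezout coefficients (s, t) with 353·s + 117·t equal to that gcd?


Euclidean algorithm on (353, 117) — divide until remainder is 0:
  353 = 3 · 117 + 2
  117 = 58 · 2 + 1
  2 = 2 · 1 + 0
gcd(353, 117) = 1.
Track Bezout coefficients alongside the remainders: start with r₀ = 353 = a·1 + b·0 (s = 1, t = 0) and r₁ = 117 = a·0 + b·1 (s = 0, t = 1); each new remainder r_{k+1} = r_{k-1} − q_k·r_k inherits s_{k+1} = s_{k-1} − q_k·s_k, t_{k+1} = t_{k-1} − q_k·t_k, so r_k = a·s_k + b·t_k at every step:
  q = 3: r = 2, s = 1 − 3·0 = 1, t = 0 − 3·1 = -3  (check: 353·1 + 117·(-3) = 2)
  q = 58: r = 1, s = 0 − 58·1 = -58, t = 1 − 58·(-3) = 175  (check: 353·(-58) + 117·175 = 1)
The row with r = 1 (the gcd) gives the Bezout coefficients s = -58, t = 175.
Result: 353 · (-58) + 117 · (175) = 1.

gcd(353, 117) = 1; s = -58, t = 175 (check: 353·(-58) + 117·175 = 1).


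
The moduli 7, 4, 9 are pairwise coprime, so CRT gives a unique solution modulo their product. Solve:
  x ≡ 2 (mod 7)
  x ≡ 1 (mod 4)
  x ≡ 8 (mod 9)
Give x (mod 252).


Moduli 7, 4, 9 are pairwise coprime; by CRT there is a unique solution modulo M = 7 · 4 · 9 = 252.
Solve pairwise, accumulating the modulus:
  Start with x ≡ 2 (mod 7).
  Combine with x ≡ 1 (mod 4): since gcd(7, 4) = 1, we get a unique residue mod 28.
    Write x = 2 + 7·t and substitute into x ≡ 1 (mod 4): 7·t ≡ 1 − 2 = -1 (mod 4).
    Reduce coefficients mod 4: 3·t ≡ 3 (mod 4).
    The inverse of 3 mod 4 is 3 (since 3·3 = 9 = 2·4 + 1), so t ≡ 3·3 = 9 ≡ 1 (mod 4).
    Then x = 2 + 7·1 = 9, valid modulo lcm(7, 4) = 28: x ≡ 9 (mod 28).
  Combine with x ≡ 8 (mod 9): since gcd(28, 9) = 1, we get a unique residue mod 252.
    Write x = 9 + 28·t and substitute into x ≡ 8 (mod 9): 28·t ≡ 8 − 9 = -1 (mod 9).
    Reduce coefficients mod 9: 1·t ≡ 8 (mod 9).
    So t ≡ 8 (mod 9).
    Then x = 9 + 28·8 = 233, valid modulo lcm(28, 9) = 252: x ≡ 233 (mod 252).
Verify: 233 mod 7 = 2 ✓, 233 mod 4 = 1 ✓, 233 mod 9 = 8 ✓.

x ≡ 233 (mod 252).


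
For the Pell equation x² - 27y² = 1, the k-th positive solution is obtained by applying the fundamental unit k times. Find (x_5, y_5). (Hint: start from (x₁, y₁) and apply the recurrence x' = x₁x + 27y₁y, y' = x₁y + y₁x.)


Step 1: Find the fundamental solution (x₁, y₁) of x² - 27y² = 1.
  Expand √27 as a continued fraction. a₀ = ⌊√27⌋ = 5; iterate m_{k+1} = d_k·a_k − m_k, d_{k+1} = (27 − m_{k+1}²)/d_k, a_{k+1} = ⌊(a₀ + m_{k+1})/d_{k+1}⌋ (starting m₀ = 0, d₀ = 1), with convergents p_k = a_k·p_{k-1} + p_{k-2}, q_k = a_k·q_{k-1} + q_{k-2} (p₋₁ = 1, q₋₁ = 0):
  k = 0: a₀ = 5; p₀/q₀ = 5/1; p₀² − 27·q₀² = 25 − 27 = -2.
  k = 1: m = 5, d = 2, a = ⌊(5 + 5)/2⌋ = 5; p/q = (5·5 + 1)/(5·1 + 0) = 26/5; p² − 27·q² = 676 − 675 = 1.
  The first convergent with p² − 27·q² = 1 gives the fundamental solution (x₁, y₁) = (26, 5).
Step 2: Apply the recurrence (x_{n+1}, y_{n+1}) = (x₁x_n + 27y₁y_n, x₁y_n + y₁x_n) repeatedly.
  From (x_1, y_1) = (26, 5): x_2 = 26·26 + 27·5·5 = 1351; y_2 = 26·5 + 5·26 = 260.
  From (x_2, y_2) = (1351, 260): x_3 = 26·1351 + 27·5·260 = 70226; y_3 = 26·260 + 5·1351 = 13515.
  From (x_3, y_3) = (70226, 13515): x_4 = 26·70226 + 27·5·13515 = 3650401; y_4 = 26·13515 + 5·70226 = 702520.
  From (x_4, y_4) = (3650401, 702520): x_5 = 26·3650401 + 27·5·702520 = 189750626; y_5 = 26·702520 + 5·3650401 = 36517525.
Step 3: Verify x_5² - 27·y_5² = 36005300067391876 - 36005300067391875 = 1 (should be 1). ✓

(x_1, y_1) = (26, 5); (x_5, y_5) = (189750626, 36517525).


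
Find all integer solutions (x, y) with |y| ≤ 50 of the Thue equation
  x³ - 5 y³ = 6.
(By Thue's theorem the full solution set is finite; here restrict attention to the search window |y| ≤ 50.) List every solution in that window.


The equation is x³ - 5y³ = 6. For fixed y, x³ = 5·y³ + 6, so a solution requires the RHS to be a perfect cube.
Strategy: iterate y from -50 to 50, compute RHS = 5·y³ + 6, and check whether it is a (positive or negative) perfect cube.
Check small values of y:
  y = 0: RHS = 6 is not a perfect cube.
  y = 1: RHS = 11 is not a perfect cube.
  y = -1: RHS = 1 = (1)³ ⇒ x = 1 works.
  y = 2: RHS = 46 is not a perfect cube.
  y = -2: RHS = -34 is not a perfect cube.
  y = 3: RHS = 141 is not a perfect cube.
  y = -3: RHS = -129 is not a perfect cube.
Continuing the search up to |y| = 50 finds no further solutions beyond those listed.
Collected solutions: (1, -1).

Solutions (with |y| ≤ 50): (1, -1).


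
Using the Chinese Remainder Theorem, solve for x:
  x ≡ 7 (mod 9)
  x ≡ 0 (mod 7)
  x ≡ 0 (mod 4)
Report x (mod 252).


Moduli 9, 7, 4 are pairwise coprime; by CRT there is a unique solution modulo M = 9 · 7 · 4 = 252.
Solve pairwise, accumulating the modulus:
  Start with x ≡ 7 (mod 9).
  Combine with x ≡ 0 (mod 7): since gcd(9, 7) = 1, we get a unique residue mod 63.
    Write x = 7 + 9·t and substitute into x ≡ 0 (mod 7): 9·t ≡ 0 − 7 = -7 (mod 7).
    Reduce coefficients mod 7: 2·t ≡ 0 (mod 7).
    The inverse of 2 mod 7 is 4 (since 2·4 = 8 = 1·7 + 1), so t ≡ 4·0 = 0 ≡ 0 (mod 7).
    Then x = 7 + 9·0 = 7, valid modulo lcm(9, 7) = 63: x ≡ 7 (mod 63).
  Combine with x ≡ 0 (mod 4): since gcd(63, 4) = 1, we get a unique residue mod 252.
    Write x = 7 + 63·t and substitute into x ≡ 0 (mod 4): 63·t ≡ 0 − 7 = -7 (mod 4).
    Reduce coefficients mod 4: 3·t ≡ 1 (mod 4).
    The inverse of 3 mod 4 is 3 (since 3·3 = 9 = 2·4 + 1), so t ≡ 3·1 = 3 ≡ 3 (mod 4).
    Then x = 7 + 63·3 = 196, valid modulo lcm(63, 4) = 252: x ≡ 196 (mod 252).
Verify: 196 mod 9 = 7 ✓, 196 mod 7 = 0 ✓, 196 mod 4 = 0 ✓.

x ≡ 196 (mod 252).


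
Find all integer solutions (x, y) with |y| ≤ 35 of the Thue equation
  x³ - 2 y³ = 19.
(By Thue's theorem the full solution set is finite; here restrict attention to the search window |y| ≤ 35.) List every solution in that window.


The equation is x³ - 2y³ = 19. For fixed y, x³ = 2·y³ + 19, so a solution requires the RHS to be a perfect cube.
Strategy: iterate y from -35 to 35, compute RHS = 2·y³ + 19, and check whether it is a (positive or negative) perfect cube.
Check small values of y:
  y = 0: RHS = 19 is not a perfect cube.
  y = 1: RHS = 21 is not a perfect cube.
  y = -1: RHS = 17 is not a perfect cube.
  y = 2: RHS = 35 is not a perfect cube.
  y = -2: RHS = 3 is not a perfect cube.
  y = 3: RHS = 73 is not a perfect cube.
  y = -3: RHS = -35 is not a perfect cube.
Continuing the search up to |y| = 35 finds no solutions either.
No (x, y) in the scanned range satisfies the equation.

No integer solutions with |y| ≤ 35.


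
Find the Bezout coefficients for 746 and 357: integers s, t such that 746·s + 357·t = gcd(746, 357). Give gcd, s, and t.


Euclidean algorithm on (746, 357) — divide until remainder is 0:
  746 = 2 · 357 + 32
  357 = 11 · 32 + 5
  32 = 6 · 5 + 2
  5 = 2 · 2 + 1
  2 = 2 · 1 + 0
gcd(746, 357) = 1.
Track Bezout coefficients alongside the remainders: start with r₀ = 746 = a·1 + b·0 (s = 1, t = 0) and r₁ = 357 = a·0 + b·1 (s = 0, t = 1); each new remainder r_{k+1} = r_{k-1} − q_k·r_k inherits s_{k+1} = s_{k-1} − q_k·s_k, t_{k+1} = t_{k-1} − q_k·t_k, so r_k = a·s_k + b·t_k at every step:
  q = 2: r = 32, s = 1 − 2·0 = 1, t = 0 − 2·1 = -2  (check: 746·1 + 357·(-2) = 32)
  q = 11: r = 5, s = 0 − 11·1 = -11, t = 1 − 11·(-2) = 23  (check: 746·(-11) + 357·23 = 5)
  q = 6: r = 2, s = 1 − 6·(-11) = 67, t = -2 − 6·23 = -140  (check: 746·67 + 357·(-140) = 2)
  q = 2: r = 1, s = -11 − 2·67 = -145, t = 23 − 2·(-140) = 303  (check: 746·(-145) + 357·303 = 1)
The row with r = 1 (the gcd) gives the Bezout coefficients s = -145, t = 303.
Result: 746 · (-145) + 357 · (303) = 1.

gcd(746, 357) = 1; s = -145, t = 303 (check: 746·(-145) + 357·303 = 1).


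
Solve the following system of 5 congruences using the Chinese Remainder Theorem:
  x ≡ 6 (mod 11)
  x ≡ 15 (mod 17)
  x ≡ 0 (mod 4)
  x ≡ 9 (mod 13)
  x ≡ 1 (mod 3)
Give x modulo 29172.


Product of moduli M = 11 · 17 · 4 · 13 · 3 = 29172.
Merge one congruence at a time:
  Start: x ≡ 6 (mod 11).
  Combine with x ≡ 15 (mod 17); new modulus lcm = 187.
    Write x = 6 + 11·t and substitute into x ≡ 15 (mod 17): 11·t ≡ 15 − 6 = 9 (mod 17).
    The inverse of 11 mod 17 is 14 (since 11·14 = 154 = 9·17 + 1), so t ≡ 14·9 = 126 ≡ 7 (mod 17).
    Then x = 6 + 11·7 = 83, valid modulo lcm(11, 17) = 187: x ≡ 83 (mod 187).
  Combine with x ≡ 0 (mod 4); new modulus lcm = 748.
    Write x = 83 + 187·t and substitute into x ≡ 0 (mod 4): 187·t ≡ 0 − 83 = -83 (mod 4).
    Reduce coefficients mod 4: 3·t ≡ 1 (mod 4).
    The inverse of 3 mod 4 is 3 (since 3·3 = 9 = 2·4 + 1), so t ≡ 3·1 = 3 ≡ 3 (mod 4).
    Then x = 83 + 187·3 = 644, valid modulo lcm(187, 4) = 748: x ≡ 644 (mod 748).
  Combine with x ≡ 9 (mod 13); new modulus lcm = 9724.
    Write x = 644 + 748·t and substitute into x ≡ 9 (mod 13): 748·t ≡ 9 − 644 = -635 (mod 13).
    Reduce coefficients mod 13: 7·t ≡ 2 (mod 13).
    The inverse of 7 mod 13 is 2 (since 7·2 = 14 = 1·13 + 1), so t ≡ 2·2 = 4 ≡ 4 (mod 13).
    Then x = 644 + 748·4 = 3636, valid modulo lcm(748, 13) = 9724: x ≡ 3636 (mod 9724).
  Combine with x ≡ 1 (mod 3); new modulus lcm = 29172.
    Write x = 3636 + 9724·t and substitute into x ≡ 1 (mod 3): 9724·t ≡ 1 − 3636 = -3635 (mod 3).
    Reduce coefficients mod 3: 1·t ≡ 1 (mod 3).
    So t ≡ 1 (mod 3).
    Then x = 3636 + 9724·1 = 13360, valid modulo lcm(9724, 3) = 29172: x ≡ 13360 (mod 29172).
Verify against each original: 13360 mod 11 = 6, 13360 mod 17 = 15, 13360 mod 4 = 0, 13360 mod 13 = 9, 13360 mod 3 = 1.

x ≡ 13360 (mod 29172).


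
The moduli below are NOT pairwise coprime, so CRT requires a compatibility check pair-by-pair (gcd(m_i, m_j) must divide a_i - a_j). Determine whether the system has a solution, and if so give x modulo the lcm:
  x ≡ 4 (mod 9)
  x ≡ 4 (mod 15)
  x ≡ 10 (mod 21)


Moduli 9, 15, 21 are not pairwise coprime, so CRT works modulo lcm(m_i) when all pairwise compatibility conditions hold.
Pairwise compatibility: gcd(m_i, m_j) must divide a_i - a_j for every pair.
Merge one congruence at a time:
  Start: x ≡ 4 (mod 9).
  Combine with x ≡ 4 (mod 15): gcd(9, 15) = 3; 4 - 4 = 0, which IS divisible by 3, so compatible.
    Write x = 4 + 9·t and substitute into x ≡ 4 (mod 15): 9·t ≡ 4 − 4 = 0 (mod 15).
    Divide the congruence (and modulus) by g = 3: 3·t ≡ 0 (mod 5).
    The inverse of 3 mod 5 is 2 (since 3·2 = 6 = 1·5 + 1), so t ≡ 2·0 = 0 ≡ 0 (mod 5).
    Then x = 4 + 9·0 = 4, valid modulo lcm(9, 15) = 45: x ≡ 4 (mod 45).
  Combine with x ≡ 10 (mod 21): gcd(45, 21) = 3; 10 - 4 = 6, which IS divisible by 3, so compatible.
    Write x = 4 + 45·t and substitute into x ≡ 10 (mod 21): 45·t ≡ 10 − 4 = 6 (mod 21).
    Divide the congruence (and modulus) by g = 3: 15·t ≡ 2 (mod 7).
    Reduce coefficients mod 7: 1·t ≡ 2 (mod 7).
    So t ≡ 2 (mod 7).
    Then x = 4 + 45·2 = 94, valid modulo lcm(45, 21) = 315: x ≡ 94 (mod 315).
Verify: 94 mod 9 = 4, 94 mod 15 = 4, 94 mod 21 = 10.

x ≡ 94 (mod 315).


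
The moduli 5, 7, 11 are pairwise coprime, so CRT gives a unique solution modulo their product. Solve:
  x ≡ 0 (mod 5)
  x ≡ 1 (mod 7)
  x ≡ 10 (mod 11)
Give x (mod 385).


Moduli 5, 7, 11 are pairwise coprime; by CRT there is a unique solution modulo M = 5 · 7 · 11 = 385.
Solve pairwise, accumulating the modulus:
  Start with x ≡ 0 (mod 5).
  Combine with x ≡ 1 (mod 7): since gcd(5, 7) = 1, we get a unique residue mod 35.
    Write x = 0 + 5·t and substitute into x ≡ 1 (mod 7): 5·t ≡ 1 − 0 = 1 (mod 7).
    The inverse of 5 mod 7 is 3 (since 5·3 = 15 = 2·7 + 1), so t ≡ 3·1 = 3 ≡ 3 (mod 7).
    Then x = 0 + 5·3 = 15, valid modulo lcm(5, 7) = 35: x ≡ 15 (mod 35).
  Combine with x ≡ 10 (mod 11): since gcd(35, 11) = 1, we get a unique residue mod 385.
    Write x = 15 + 35·t and substitute into x ≡ 10 (mod 11): 35·t ≡ 10 − 15 = -5 (mod 11).
    Reduce coefficients mod 11: 2·t ≡ 6 (mod 11).
    The inverse of 2 mod 11 is 6 (since 2·6 = 12 = 1·11 + 1), so t ≡ 6·6 = 36 ≡ 3 (mod 11).
    Then x = 15 + 35·3 = 120, valid modulo lcm(35, 11) = 385: x ≡ 120 (mod 385).
Verify: 120 mod 5 = 0 ✓, 120 mod 7 = 1 ✓, 120 mod 11 = 10 ✓.

x ≡ 120 (mod 385).


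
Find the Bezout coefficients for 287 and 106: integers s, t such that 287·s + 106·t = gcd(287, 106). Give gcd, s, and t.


Euclidean algorithm on (287, 106) — divide until remainder is 0:
  287 = 2 · 106 + 75
  106 = 1 · 75 + 31
  75 = 2 · 31 + 13
  31 = 2 · 13 + 5
  13 = 2 · 5 + 3
  5 = 1 · 3 + 2
  3 = 1 · 2 + 1
  2 = 2 · 1 + 0
gcd(287, 106) = 1.
Track Bezout coefficients alongside the remainders: start with r₀ = 287 = a·1 + b·0 (s = 1, t = 0) and r₁ = 106 = a·0 + b·1 (s = 0, t = 1); each new remainder r_{k+1} = r_{k-1} − q_k·r_k inherits s_{k+1} = s_{k-1} − q_k·s_k, t_{k+1} = t_{k-1} − q_k·t_k, so r_k = a·s_k + b·t_k at every step:
  q = 2: r = 75, s = 1 − 2·0 = 1, t = 0 − 2·1 = -2  (check: 287·1 + 106·(-2) = 75)
  q = 1: r = 31, s = 0 − 1·1 = -1, t = 1 − 1·(-2) = 3  (check: 287·(-1) + 106·3 = 31)
  q = 2: r = 13, s = 1 − 2·(-1) = 3, t = -2 − 2·3 = -8  (check: 287·3 + 106·(-8) = 13)
  q = 2: r = 5, s = -1 − 2·3 = -7, t = 3 − 2·(-8) = 19  (check: 287·(-7) + 106·19 = 5)
  q = 2: r = 3, s = 3 − 2·(-7) = 17, t = -8 − 2·19 = -46  (check: 287·17 + 106·(-46) = 3)
  q = 1: r = 2, s = -7 − 1·17 = -24, t = 19 − 1·(-46) = 65  (check: 287·(-24) + 106·65 = 2)
  q = 1: r = 1, s = 17 − 1·(-24) = 41, t = -46 − 1·65 = -111  (check: 287·41 + 106·(-111) = 1)
The row with r = 1 (the gcd) gives the Bezout coefficients s = 41, t = -111.
Result: 287 · (41) + 106 · (-111) = 1.

gcd(287, 106) = 1; s = 41, t = -111 (check: 287·41 + 106·(-111) = 1).


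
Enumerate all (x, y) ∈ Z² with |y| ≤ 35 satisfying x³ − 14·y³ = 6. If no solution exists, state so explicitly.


The equation is x³ - 14y³ = 6. For fixed y, x³ = 14·y³ + 6, so a solution requires the RHS to be a perfect cube.
Strategy: iterate y from -35 to 35, compute RHS = 14·y³ + 6, and check whether it is a (positive or negative) perfect cube.
Check small values of y:
  y = 0: RHS = 6 is not a perfect cube.
  y = 1: RHS = 20 is not a perfect cube.
  y = -1: RHS = -8 = (-2)³ ⇒ x = -2 works.
  y = 2: RHS = 118 is not a perfect cube.
  y = -2: RHS = -106 is not a perfect cube.
  y = 3: RHS = 384 is not a perfect cube.
  y = -3: RHS = -372 is not a perfect cube.
Continuing the search up to |y| = 35 finds no further solutions beyond those listed.
Collected solutions: (-2, -1).

Solutions (with |y| ≤ 35): (-2, -1).


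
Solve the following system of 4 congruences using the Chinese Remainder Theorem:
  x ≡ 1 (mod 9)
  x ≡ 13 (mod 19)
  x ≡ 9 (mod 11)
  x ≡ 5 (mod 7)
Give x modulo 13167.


Product of moduli M = 9 · 19 · 11 · 7 = 13167.
Merge one congruence at a time:
  Start: x ≡ 1 (mod 9).
  Combine with x ≡ 13 (mod 19); new modulus lcm = 171.
    Write x = 1 + 9·t and substitute into x ≡ 13 (mod 19): 9·t ≡ 13 − 1 = 12 (mod 19).
    The inverse of 9 mod 19 is 17 (since 9·17 = 153 = 8·19 + 1), so t ≡ 17·12 = 204 ≡ 14 (mod 19).
    Then x = 1 + 9·14 = 127, valid modulo lcm(9, 19) = 171: x ≡ 127 (mod 171).
  Combine with x ≡ 9 (mod 11); new modulus lcm = 1881.
    Write x = 127 + 171·t and substitute into x ≡ 9 (mod 11): 171·t ≡ 9 − 127 = -118 (mod 11).
    Reduce coefficients mod 11: 6·t ≡ 3 (mod 11).
    The inverse of 6 mod 11 is 2 (since 6·2 = 12 = 1·11 + 1), so t ≡ 2·3 = 6 ≡ 6 (mod 11).
    Then x = 127 + 171·6 = 1153, valid modulo lcm(171, 11) = 1881: x ≡ 1153 (mod 1881).
  Combine with x ≡ 5 (mod 7); new modulus lcm = 13167.
    Write x = 1153 + 1881·t and substitute into x ≡ 5 (mod 7): 1881·t ≡ 5 − 1153 = -1148 (mod 7).
    Reduce coefficients mod 7: 5·t ≡ 0 (mod 7).
    The inverse of 5 mod 7 is 3 (since 5·3 = 15 = 2·7 + 1), so t ≡ 3·0 = 0 ≡ 0 (mod 7).
    Then x = 1153 + 1881·0 = 1153, valid modulo lcm(1881, 7) = 13167: x ≡ 1153 (mod 13167).
Verify against each original: 1153 mod 9 = 1, 1153 mod 19 = 13, 1153 mod 11 = 9, 1153 mod 7 = 5.

x ≡ 1153 (mod 13167).


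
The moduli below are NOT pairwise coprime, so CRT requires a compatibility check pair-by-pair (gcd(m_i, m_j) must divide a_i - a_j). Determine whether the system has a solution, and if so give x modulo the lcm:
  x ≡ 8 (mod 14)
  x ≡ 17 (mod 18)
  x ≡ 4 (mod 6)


Moduli 14, 18, 6 are not pairwise coprime, so CRT works modulo lcm(m_i) when all pairwise compatibility conditions hold.
Pairwise compatibility: gcd(m_i, m_j) must divide a_i - a_j for every pair.
Merge one congruence at a time:
  Start: x ≡ 8 (mod 14).
  Combine with x ≡ 17 (mod 18): gcd(14, 18) = 2, and 17 - 8 = 9 is NOT divisible by 2.
    ⇒ system is inconsistent (no integer solution).

No solution (the system is inconsistent).


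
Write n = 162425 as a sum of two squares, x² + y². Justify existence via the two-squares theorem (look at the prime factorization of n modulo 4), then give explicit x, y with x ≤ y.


Step 1: Factor n = 162425 = 5^2 · 73 · 89.
Step 2: Check the mod-4 condition on each prime factor: 5 ≡ 1 (mod 4), exponent 2; 73 ≡ 1 (mod 4), exponent 1; 89 ≡ 1 (mod 4), exponent 1.
All primes ≡ 3 (mod 4) appear to even exponent (or don't appear), so by the two-squares theorem n IS expressible as a sum of two squares.
Step 3: Build a representation. Group n = k² · m with k = 5 and m = 73 · 89 = 6497 (a product of primes ≡ 1 (mod 4)); a representation of m scales to one of n via (k·x)² + (k·y)² = k²(x² + y²). Each prime p ≡ 1 (mod 4) is itself a sum of two squares; find a² by testing p − a² for a perfect square:
  73: 73 − 1² = 72, 73 − 2² = 69, 73 − 3² = 64 = 8² ⇒ 73 = 3² + 8².
  89: 89 − 1² = 88, 89 − 2² = 85, 89 − 3² = 80, 89 − 4² = 73, 89 − 5² = 64 = 8² ⇒ 89 = 5² + 8².
  Combine using the Brahmagupta–Fibonacci identity (a² + b²)(c² + d²) = (ac − bd)² + (ad + bc)² = (ac + bd)² + (ad − bc)²:
  73 · 89 = 6497: from (3² + 8²)(5² + 8²), take (3·5 − 8·8, 3·8 + 8·5) = (15 − 64, 24 + 40) = (-49, 64); dropping signs (only squares matter) gives (49, 64); check 49² + 64² = 2401 + 4096 = 6497 ✓.
  Scale by k = 5: (5·49, 5·64) = (245, 320).
Step 4: Order so x ≤ y and verify: 245² + 320² = 60025 + 102400 = 162425 = n. ✓

n = 162425 = 245² + 320² (one valid representation with x ≤ y).


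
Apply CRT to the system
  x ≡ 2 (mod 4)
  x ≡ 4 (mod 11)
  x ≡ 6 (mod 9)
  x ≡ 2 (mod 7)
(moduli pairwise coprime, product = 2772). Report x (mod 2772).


Product of moduli M = 4 · 11 · 9 · 7 = 2772.
Merge one congruence at a time:
  Start: x ≡ 2 (mod 4).
  Combine with x ≡ 4 (mod 11); new modulus lcm = 44.
    Write x = 2 + 4·t and substitute into x ≡ 4 (mod 11): 4·t ≡ 4 − 2 = 2 (mod 11).
    The inverse of 4 mod 11 is 3 (since 4·3 = 12 = 1·11 + 1), so t ≡ 3·2 = 6 ≡ 6 (mod 11).
    Then x = 2 + 4·6 = 26, valid modulo lcm(4, 11) = 44: x ≡ 26 (mod 44).
  Combine with x ≡ 6 (mod 9); new modulus lcm = 396.
    Write x = 26 + 44·t and substitute into x ≡ 6 (mod 9): 44·t ≡ 6 − 26 = -20 (mod 9).
    Reduce coefficients mod 9: 8·t ≡ 7 (mod 9).
    The inverse of 8 mod 9 is 8 (since 8·8 = 64 = 7·9 + 1), so t ≡ 8·7 = 56 ≡ 2 (mod 9).
    Then x = 26 + 44·2 = 114, valid modulo lcm(44, 9) = 396: x ≡ 114 (mod 396).
  Combine with x ≡ 2 (mod 7); new modulus lcm = 2772.
    Write x = 114 + 396·t and substitute into x ≡ 2 (mod 7): 396·t ≡ 2 − 114 = -112 (mod 7).
    Reduce coefficients mod 7: 4·t ≡ 0 (mod 7).
    The inverse of 4 mod 7 is 2 (since 4·2 = 8 = 1·7 + 1), so t ≡ 2·0 = 0 ≡ 0 (mod 7).
    Then x = 114 + 396·0 = 114, valid modulo lcm(396, 7) = 2772: x ≡ 114 (mod 2772).
Verify against each original: 114 mod 4 = 2, 114 mod 11 = 4, 114 mod 9 = 6, 114 mod 7 = 2.

x ≡ 114 (mod 2772).
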